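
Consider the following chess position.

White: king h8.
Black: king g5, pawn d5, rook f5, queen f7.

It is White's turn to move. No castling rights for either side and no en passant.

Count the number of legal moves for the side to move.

0

White to move; king on h8.
In check: no.
Legal moves: none.
Count: 0.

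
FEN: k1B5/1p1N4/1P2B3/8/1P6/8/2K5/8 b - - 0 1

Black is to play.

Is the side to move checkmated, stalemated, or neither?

Black to move; black king on a8.
In check: no.
King squares — a7: attacked by Pb6; b7: own pawn; b8: attacked by Nd7.
Legal moves for Black: none.
Not in check and no legal moves → stalemate.

stalemate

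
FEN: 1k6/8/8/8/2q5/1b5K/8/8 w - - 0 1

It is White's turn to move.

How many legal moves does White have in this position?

White to move; king on h3.
In check: no.
Legal moves: Kg3, Kh2, Kg2.
Count: 3.

3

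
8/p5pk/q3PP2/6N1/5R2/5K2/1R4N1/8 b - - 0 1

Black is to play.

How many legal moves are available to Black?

Black to move; king on h7.
In check: yes, from the white knight on g5.
Legal moves: Kh8, Kg8, Kh6, Kg6.
Count: 4.

4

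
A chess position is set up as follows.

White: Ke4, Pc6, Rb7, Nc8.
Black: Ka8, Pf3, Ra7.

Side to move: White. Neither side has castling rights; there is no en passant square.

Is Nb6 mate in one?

After Nb6: black king on a8; in check: yes, from the white knight on b6.
King squares — a7: own rook; b7: attacked by Pc6; b8: attacked by Rb7.
Black has no legal moves → checkmate.

yes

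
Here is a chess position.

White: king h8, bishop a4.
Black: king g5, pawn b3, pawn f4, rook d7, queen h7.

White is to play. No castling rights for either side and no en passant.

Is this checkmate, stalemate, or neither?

White to move; white king on h8.
In check: yes, from the black queen on h7.
King squares — g7: attacked by Rd7; h7: attacked by Rd7; g8: attacked by Qh7.
Legal moves for White: none.
In check with no legal moves → checkmate.

checkmate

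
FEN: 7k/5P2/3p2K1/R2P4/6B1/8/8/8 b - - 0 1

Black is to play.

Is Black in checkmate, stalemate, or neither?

Black to move; black king on h8.
In check: no.
King squares — g7: attacked by Kg6; h7: attacked by Kg6; g8: attacked by Pf7.
Legal moves for Black: none.
Not in check and no legal moves → stalemate.

stalemate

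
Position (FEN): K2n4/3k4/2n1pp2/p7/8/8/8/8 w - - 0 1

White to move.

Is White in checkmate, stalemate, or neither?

White to move; white king on a8.
In check: no.
King squares — a7: attacked by Nc6; b7: attacked by Nd8; b8: attacked by Nc6.
Legal moves for White: none.
Not in check and no legal moves → stalemate.

stalemate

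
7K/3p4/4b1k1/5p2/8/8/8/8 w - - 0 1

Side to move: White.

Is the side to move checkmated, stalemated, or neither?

White to move; white king on h8.
In check: no.
King squares — g7: attacked by Kg6; h7: attacked by Kg6; g8: attacked by Be6.
Legal moves for White: none.
Not in check and no legal moves → stalemate.

stalemate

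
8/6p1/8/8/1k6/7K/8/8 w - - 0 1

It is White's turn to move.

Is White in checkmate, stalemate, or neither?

White to move; white king on h3.
In check: no.
Legal moves for White: Kh4, Kg4, Kg3, Kh2, Kg2.
White has 5 legal moves and is not in check → neither.

neither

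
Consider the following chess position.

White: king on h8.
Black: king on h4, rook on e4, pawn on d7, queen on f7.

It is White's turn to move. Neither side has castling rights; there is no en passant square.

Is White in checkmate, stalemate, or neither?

White to move; white king on h8.
In check: no.
King squares — g7: attacked by Qf7; h7: attacked by Qf7; g8: attacked by Qf7.
Legal moves for White: none.
Not in check and no legal moves → stalemate.

stalemate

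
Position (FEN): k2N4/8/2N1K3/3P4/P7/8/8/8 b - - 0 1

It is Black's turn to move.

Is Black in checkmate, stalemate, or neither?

stalemate

Black to move; black king on a8.
In check: no.
King squares — a7: attacked by Nc6; b7: attacked by Nd8; b8: attacked by Nc6.
Legal moves for Black: none.
Not in check and no legal moves → stalemate.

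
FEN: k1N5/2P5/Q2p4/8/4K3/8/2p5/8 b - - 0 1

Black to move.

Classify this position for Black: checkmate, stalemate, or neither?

checkmate

Black to move; black king on a8.
In check: yes, from the white queen on a6.
King squares — a7: attacked by Qa6; b7: attacked by Qa6; b8: attacked by Pc7.
Legal moves for Black: none.
In check with no legal moves → checkmate.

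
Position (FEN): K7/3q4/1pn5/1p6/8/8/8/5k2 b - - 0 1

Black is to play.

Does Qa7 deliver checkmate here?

After Qa7: white king on a8; in check: yes, from the black queen on a7.
King squares — a7: attacked by Nc6; b7: attacked by Qa7; b8: attacked by Nc6.
White has no legal moves → checkmate.

yes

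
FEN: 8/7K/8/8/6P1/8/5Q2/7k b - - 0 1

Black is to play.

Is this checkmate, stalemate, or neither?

stalemate

Black to move; black king on h1.
In check: no.
King squares — g1: attacked by Qf2; g2: attacked by Qf2; h2: attacked by Qf2.
Legal moves for Black: none.
Not in check and no legal moves → stalemate.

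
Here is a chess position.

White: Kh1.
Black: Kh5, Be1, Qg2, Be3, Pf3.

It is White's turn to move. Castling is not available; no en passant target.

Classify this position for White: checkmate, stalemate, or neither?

White to move; white king on h1.
In check: yes, from the black queen on g2.
King squares — g1: attacked by Qg2; g2: attacked by Pf3; h2: attacked by Qg2.
Legal moves for White: none.
In check with no legal moves → checkmate.

checkmate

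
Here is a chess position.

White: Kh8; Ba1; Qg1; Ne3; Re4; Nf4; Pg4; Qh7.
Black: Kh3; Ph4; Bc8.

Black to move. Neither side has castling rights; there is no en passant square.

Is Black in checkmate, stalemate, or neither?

Black to move; black king on h3.
In check: yes, from the white knight on f4.
King squares — g2: attacked by Qg1; h2: attacked by Qg1; g3: attacked by Qg1; g4: attacked by Qg1; h4: own pawn.
Legal moves for Black: none.
In check with no legal moves → checkmate.

checkmate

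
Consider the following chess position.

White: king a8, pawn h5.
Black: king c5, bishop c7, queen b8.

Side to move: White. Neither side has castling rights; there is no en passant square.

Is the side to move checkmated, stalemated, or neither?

checkmate

White to move; white king on a8.
In check: yes, from the black queen on b8.
King squares — a7: attacked by Qb8; b7: attacked by Qb8; b8: attacked by Bc7.
Legal moves for White: none.
In check with no legal moves → checkmate.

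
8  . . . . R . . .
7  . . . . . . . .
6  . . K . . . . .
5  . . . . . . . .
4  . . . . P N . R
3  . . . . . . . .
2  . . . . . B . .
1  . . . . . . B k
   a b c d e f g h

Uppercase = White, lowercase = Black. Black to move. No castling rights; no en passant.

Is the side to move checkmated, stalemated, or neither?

checkmate

Black to move; black king on h1.
In check: yes, from the white rook on h4.
King squares — g1: attacked by Bf2; g2: attacked by Nf4; h2: attacked by Bg1.
Legal moves for Black: none.
In check with no legal moves → checkmate.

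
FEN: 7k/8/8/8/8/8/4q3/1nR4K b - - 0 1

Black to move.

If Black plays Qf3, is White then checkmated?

no

After Qf3: white king on h1; in check: yes, from the black queen on f3.
White has 2 legal replies: Kh2, Kg1.
In check but a legal move exists → not checkmate.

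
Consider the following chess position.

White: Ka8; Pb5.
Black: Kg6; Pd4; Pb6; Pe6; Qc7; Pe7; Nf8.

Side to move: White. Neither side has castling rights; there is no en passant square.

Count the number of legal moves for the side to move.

0

White to move; king on a8.
In check: no.
Legal moves: none.
Count: 0.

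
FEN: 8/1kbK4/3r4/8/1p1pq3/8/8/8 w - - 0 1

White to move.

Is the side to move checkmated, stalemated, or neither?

checkmate

White to move; white king on d7.
In check: yes, from the black rook on d6.
King squares — c6: attacked by Qe4; d6: attacked by Bc7; e6: attacked by Qe4; c7: attacked by Kb7; e7: attacked by Qe4; c8: attacked by Kb7; d8: attacked by Rd6; e8: attacked by Qe4.
Legal moves for White: none.
In check with no legal moves → checkmate.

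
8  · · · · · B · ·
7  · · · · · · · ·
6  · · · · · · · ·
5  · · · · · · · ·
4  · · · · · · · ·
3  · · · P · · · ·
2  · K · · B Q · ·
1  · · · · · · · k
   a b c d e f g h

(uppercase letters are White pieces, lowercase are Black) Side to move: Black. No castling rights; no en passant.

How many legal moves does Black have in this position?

0

Black to move; king on h1.
In check: no.
Legal moves: none.
Count: 0.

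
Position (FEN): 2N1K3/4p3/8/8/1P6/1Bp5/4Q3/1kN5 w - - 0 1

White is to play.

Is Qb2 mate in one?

no

After Qb2: black king on b1; in check: yes, from the white queen on b2.
Black has 2 legal replies: Kxb2, cxb2.
In check but a legal move exists → not checkmate.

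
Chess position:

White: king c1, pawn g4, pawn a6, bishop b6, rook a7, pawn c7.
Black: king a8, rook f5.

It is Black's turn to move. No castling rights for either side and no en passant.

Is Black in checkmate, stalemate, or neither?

checkmate

Black to move; black king on a8.
In check: yes, from the white rook on a7.
King squares — a7: attacked by Bb6; b7: attacked by Pa6; b8: attacked by Pc7.
Legal moves for Black: none.
In check with no legal moves → checkmate.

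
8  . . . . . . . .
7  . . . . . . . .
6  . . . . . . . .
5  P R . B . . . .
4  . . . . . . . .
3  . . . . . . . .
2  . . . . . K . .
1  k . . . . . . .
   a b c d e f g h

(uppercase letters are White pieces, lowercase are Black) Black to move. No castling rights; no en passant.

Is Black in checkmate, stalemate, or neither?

Black to move; black king on a1.
In check: no.
King squares — b1: attacked by Rb5; a2: attacked by Bd5; b2: attacked by Rb5.
Legal moves for Black: none.
Not in check and no legal moves → stalemate.

stalemate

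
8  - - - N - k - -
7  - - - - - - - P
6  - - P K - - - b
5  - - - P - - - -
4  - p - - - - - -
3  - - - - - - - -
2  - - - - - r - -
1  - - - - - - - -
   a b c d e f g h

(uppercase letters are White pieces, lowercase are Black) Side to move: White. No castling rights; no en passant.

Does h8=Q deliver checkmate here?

yes

After h8=Q: black king on f8; in check: yes, from the white queen on h8.
King squares — e7: attacked by Kd6; f7: attacked by Nd8; g7: attacked by Qh8; e8: attacked by Qh8; g8: attacked by Qh8.
Black has no legal moves → checkmate.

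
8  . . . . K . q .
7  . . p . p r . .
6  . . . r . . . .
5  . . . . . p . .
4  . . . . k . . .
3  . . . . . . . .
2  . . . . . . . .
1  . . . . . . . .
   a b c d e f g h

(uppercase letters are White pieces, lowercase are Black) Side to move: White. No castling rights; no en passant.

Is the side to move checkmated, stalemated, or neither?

White to move; white king on e8.
In check: yes, from the black queen on g8.
King squares — d7: attacked by Rd6; e7: attacked by Rf7; f7: attacked by Qg8; d8: attacked by Rd6; f8: attacked by Rf7.
Legal moves for White: none.
In check with no legal moves → checkmate.

checkmate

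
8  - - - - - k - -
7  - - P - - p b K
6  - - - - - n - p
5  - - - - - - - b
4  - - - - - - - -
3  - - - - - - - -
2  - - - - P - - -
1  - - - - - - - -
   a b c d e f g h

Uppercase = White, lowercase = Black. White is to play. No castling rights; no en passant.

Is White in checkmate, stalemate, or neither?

White to move; white king on h7.
In check: yes, from the black knight on f6.
King squares — g6: attacked by Bh5; h6: attacked by Bg7; g7: attacked by Kf8; g8: attacked by Nf6; h8: attacked by Bg7.
Legal moves for White: none.
In check with no legal moves → checkmate.

checkmate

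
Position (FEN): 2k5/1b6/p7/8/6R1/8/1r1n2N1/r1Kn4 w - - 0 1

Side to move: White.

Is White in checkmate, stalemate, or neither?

checkmate

White to move; white king on c1.
In check: yes, from the black rook on a1.
King squares — b1: attacked by Ra1; d1: attacked by Ra1; b2: attacked by Nd1; c2: attacked by Rb2; d2: attacked by Rb2.
Legal moves for White: none.
In check with no legal moves → checkmate.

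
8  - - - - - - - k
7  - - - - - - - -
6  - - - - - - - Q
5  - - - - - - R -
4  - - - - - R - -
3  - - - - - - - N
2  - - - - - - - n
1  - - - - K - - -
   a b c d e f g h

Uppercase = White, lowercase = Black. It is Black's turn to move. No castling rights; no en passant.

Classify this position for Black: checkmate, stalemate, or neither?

Black to move; black king on h8.
In check: yes, from the white queen on h6.
King squares — g7: attacked by Rg5; h7: attacked by Qh6; g8: attacked by Rg5.
Legal moves for Black: none.
In check with no legal moves → checkmate.

checkmate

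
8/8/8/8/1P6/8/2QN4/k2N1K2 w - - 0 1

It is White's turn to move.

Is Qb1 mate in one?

After Qb1: black king on a1; in check: yes, from the white queen on b1.
King squares — b1: attacked by Nd2; a2: attacked by Qb1; b2: attacked by Qb1.
Black has no legal moves → checkmate.

yes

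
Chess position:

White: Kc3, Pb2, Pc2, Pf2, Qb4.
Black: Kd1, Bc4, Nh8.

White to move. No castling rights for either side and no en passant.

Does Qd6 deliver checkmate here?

After Qd6: black king on d1; in check: yes, from the white queen on d6.
Black has 5 legal replies: Ke2, Ke1, Kc1, Bd5, Bd3.
In check but a legal move exists → not checkmate.

no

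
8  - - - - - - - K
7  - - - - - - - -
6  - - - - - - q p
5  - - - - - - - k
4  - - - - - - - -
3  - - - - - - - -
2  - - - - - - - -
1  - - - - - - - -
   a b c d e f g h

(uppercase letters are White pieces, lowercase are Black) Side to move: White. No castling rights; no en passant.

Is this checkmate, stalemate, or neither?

White to move; white king on h8.
In check: no.
King squares — g7: attacked by Qg6; h7: attacked by Qg6; g8: attacked by Qg6.
Legal moves for White: none.
Not in check and no legal moves → stalemate.

stalemate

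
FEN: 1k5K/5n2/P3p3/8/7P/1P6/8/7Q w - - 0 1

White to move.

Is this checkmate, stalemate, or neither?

neither

White to move; white king on h8.
In check: yes, from the black knight on f7.
Legal moves for White: Kg8, Kh7, Kg7.
White is in check but has 3 legal moves → neither.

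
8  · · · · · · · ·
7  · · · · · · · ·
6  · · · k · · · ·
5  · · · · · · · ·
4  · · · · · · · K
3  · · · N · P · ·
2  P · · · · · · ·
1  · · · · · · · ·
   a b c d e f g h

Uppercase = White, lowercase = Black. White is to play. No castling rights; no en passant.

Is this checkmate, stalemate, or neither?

neither

White to move; white king on h4.
In check: no.
Legal moves for White: Kh5, Kg5, Kg4, Kh3, Kg3, Ne5, Nc5, Nf4, Nb4, Nf2, Nb2, Ne1, Nc1, f4, a3, a4.
White has 16 legal moves and is not in check → neither.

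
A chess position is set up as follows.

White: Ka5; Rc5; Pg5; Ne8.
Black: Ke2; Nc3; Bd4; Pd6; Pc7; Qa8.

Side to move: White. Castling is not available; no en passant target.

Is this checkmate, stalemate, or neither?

neither

White to move; white king on a5.
In check: yes, from the black queen on a8.
King squares — a4: attacked by Nc3; b4: available; b5: attacked by Nc3; a6: attacked by Qa8; b6: attacked by Pc7.
Legal moves for White: Kb4.
White is in check but has 1 legal move → neither.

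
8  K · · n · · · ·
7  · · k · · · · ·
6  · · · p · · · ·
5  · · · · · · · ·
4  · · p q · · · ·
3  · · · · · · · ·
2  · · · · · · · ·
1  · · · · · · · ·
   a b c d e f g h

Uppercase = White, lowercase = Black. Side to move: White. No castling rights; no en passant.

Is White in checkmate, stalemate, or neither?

White to move; white king on a8.
In check: no.
King squares — a7: attacked by Qd4; b7: attacked by Kc7; b8: attacked by Kc7.
Legal moves for White: none.
Not in check and no legal moves → stalemate.

stalemate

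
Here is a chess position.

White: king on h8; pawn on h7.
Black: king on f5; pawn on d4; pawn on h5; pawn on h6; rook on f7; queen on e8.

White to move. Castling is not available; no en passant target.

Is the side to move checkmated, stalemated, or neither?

checkmate

White to move; white king on h8.
In check: yes, from the black queen on e8.
King squares — g7: attacked by Rf7; h7: own pawn; g8: attacked by Qe8.
Legal moves for White: none.
In check with no legal moves → checkmate.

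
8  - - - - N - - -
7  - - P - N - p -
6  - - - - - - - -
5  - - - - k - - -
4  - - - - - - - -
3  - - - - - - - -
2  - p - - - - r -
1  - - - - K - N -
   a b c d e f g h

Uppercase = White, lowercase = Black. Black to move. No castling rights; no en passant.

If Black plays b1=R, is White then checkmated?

After b1=R: white king on e1; in check: yes, from the black rook on b1.
King squares — d1: attacked by Rb1; f1: attacked by Rb1; d2: attacked by Rg2; e2: attacked by Rg2; f2: attacked by Rg2.
White has no legal moves → checkmate.

yes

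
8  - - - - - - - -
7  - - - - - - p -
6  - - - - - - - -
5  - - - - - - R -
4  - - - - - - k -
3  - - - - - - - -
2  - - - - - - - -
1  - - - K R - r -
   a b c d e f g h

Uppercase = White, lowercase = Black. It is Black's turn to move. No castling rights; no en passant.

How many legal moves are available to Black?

5

Black to move; king on g4.
In check: yes, from the white rook on g5.
Legal moves: Kxg5, Kh4, Kf4, Kh3, Kf3.
Count: 5.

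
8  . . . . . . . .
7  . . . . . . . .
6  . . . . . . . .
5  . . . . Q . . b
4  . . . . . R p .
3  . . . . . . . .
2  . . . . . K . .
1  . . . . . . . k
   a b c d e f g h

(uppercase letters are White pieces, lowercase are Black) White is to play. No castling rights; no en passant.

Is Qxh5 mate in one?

After Qxh5: black king on h1; in check: yes, from the white queen on h5.
King squares — g1: attacked by Kf2; g2: attacked by Kf2; h2: attacked by Qh5.
Black has no legal moves → checkmate.

yes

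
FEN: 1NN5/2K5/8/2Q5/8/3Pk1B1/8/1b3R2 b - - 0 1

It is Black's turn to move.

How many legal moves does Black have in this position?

3

Black to move; king on e3.
In check: yes, from the white queen on c5.
Legal moves: Kxd3, Ke2, Kd2.
Count: 3.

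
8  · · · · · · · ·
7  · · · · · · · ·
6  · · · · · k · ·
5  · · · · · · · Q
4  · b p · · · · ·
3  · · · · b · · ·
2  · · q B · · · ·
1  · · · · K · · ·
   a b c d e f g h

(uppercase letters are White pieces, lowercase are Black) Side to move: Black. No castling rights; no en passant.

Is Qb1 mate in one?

no

After Qb1: white king on e1; in check: yes, from the black queen on b1.
White has 2 legal replies: Ke2, Qd1.
In check but a legal move exists → not checkmate.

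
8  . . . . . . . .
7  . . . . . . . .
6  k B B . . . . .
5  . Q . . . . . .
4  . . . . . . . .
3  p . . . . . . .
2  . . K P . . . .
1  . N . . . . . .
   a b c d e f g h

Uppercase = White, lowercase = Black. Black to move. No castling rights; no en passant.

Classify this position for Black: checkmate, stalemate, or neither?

checkmate

Black to move; black king on a6.
In check: yes, from the white queen on b5.
King squares — a5: attacked by Qb5; b5: attacked by Bc6; b6: attacked by Qb5; a7: attacked by Bb6; b7: attacked by Bc6.
Legal moves for Black: none.
In check with no legal moves → checkmate.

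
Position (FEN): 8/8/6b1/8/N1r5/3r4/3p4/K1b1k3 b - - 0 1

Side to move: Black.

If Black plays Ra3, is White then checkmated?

yes

After Ra3: white king on a1; in check: yes, from the black rook on a3.
King squares — b1: attacked by Bg6; a2: attacked by Ra3; b2: attacked by Bc1.
White has no legal moves → checkmate.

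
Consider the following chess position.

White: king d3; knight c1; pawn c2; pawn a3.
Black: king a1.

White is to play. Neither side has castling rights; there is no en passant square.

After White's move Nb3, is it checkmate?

After Nb3: black king on a1; in check: yes, from the white knight on b3.
Black has 3 legal replies: Kb2, Ka2, Kb1.
In check but a legal move exists → not checkmate.

no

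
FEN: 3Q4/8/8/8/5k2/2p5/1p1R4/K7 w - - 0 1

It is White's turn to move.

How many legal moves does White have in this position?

White to move; king on a1.
In check: yes, from the black pawn on b2.
Legal moves: Ka2, Kb1, Rxb2.
Count: 3.

3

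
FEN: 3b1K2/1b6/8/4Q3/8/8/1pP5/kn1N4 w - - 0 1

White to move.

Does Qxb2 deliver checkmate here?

yes

After Qxb2: black king on a1; in check: yes, from the white queen on b2.
King squares — b1: own knight; a2: attacked by Qb2; b2: attacked by Nd1.
Black has no legal moves → checkmate.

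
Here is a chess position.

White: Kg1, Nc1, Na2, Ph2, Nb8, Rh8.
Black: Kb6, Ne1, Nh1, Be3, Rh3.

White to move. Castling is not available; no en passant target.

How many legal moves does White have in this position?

2

White to move; king on g1.
In check: yes, from the black bishop on e3.
Legal moves: Kxh1, Kf1.
Count: 2.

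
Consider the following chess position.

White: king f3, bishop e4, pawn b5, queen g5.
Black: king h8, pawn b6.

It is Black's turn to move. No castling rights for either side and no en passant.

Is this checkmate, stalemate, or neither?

stalemate

Black to move; black king on h8.
In check: no.
King squares — g7: attacked by Qg5; h7: attacked by Be4; g8: attacked by Qg5.
Legal moves for Black: none.
Not in check and no legal moves → stalemate.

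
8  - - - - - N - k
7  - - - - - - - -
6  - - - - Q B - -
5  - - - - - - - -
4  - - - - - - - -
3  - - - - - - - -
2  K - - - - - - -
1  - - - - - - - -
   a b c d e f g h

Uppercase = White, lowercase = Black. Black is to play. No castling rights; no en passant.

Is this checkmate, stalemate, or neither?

checkmate

Black to move; black king on h8.
In check: yes, from the white bishop on f6.
King squares — g7: attacked by Bf6; h7: attacked by Nf8; g8: attacked by Qe6.
Legal moves for Black: none.
In check with no legal moves → checkmate.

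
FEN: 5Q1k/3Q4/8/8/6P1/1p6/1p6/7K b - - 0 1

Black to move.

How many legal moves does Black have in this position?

0

Black to move; king on h8.
In check: yes, from the white queen on f8.
Legal moves: none.
Count: 0.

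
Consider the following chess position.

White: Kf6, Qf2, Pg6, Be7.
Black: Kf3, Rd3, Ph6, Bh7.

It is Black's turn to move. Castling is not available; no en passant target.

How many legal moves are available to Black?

3

Black to move; king on f3.
In check: yes, from the white queen on f2.
Legal moves: Kg4, Ke4, Kxf2.
Count: 3.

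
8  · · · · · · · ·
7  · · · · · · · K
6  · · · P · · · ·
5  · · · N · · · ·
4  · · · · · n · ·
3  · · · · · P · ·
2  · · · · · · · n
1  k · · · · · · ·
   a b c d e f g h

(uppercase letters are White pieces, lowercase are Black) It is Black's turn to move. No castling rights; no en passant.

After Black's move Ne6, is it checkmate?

After Ne6: white king on h7; in check: no.
White is not in check, so this cannot be checkmate.

no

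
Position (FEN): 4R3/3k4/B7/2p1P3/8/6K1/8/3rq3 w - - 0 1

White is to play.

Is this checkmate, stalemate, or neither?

White to move; white king on g3.
In check: yes, from the black queen on e1.
King squares — f2: attacked by Qe1; g2: available; h2: available; f3: available; h3: available; f4: available; g4: available; h4: attacked by Qe1.
Legal moves for White: Kg4, Kf4, Kh3, Kf3, Kh2, Kg2.
White is in check but has 6 legal moves → neither.

neither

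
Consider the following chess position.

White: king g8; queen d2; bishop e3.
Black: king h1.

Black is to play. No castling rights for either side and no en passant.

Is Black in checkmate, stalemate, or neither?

Black to move; black king on h1.
In check: no.
King squares — g1: attacked by Be3; g2: attacked by Qd2; h2: attacked by Qd2.
Legal moves for Black: none.
Not in check and no legal moves → stalemate.

stalemate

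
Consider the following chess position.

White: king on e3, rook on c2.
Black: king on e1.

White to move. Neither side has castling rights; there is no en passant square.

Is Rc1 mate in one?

After Rc1: black king on e1; in check: yes, from the white rook on c1.
King squares — d1: attacked by Rc1; f1: attacked by Rc1; d2: attacked by Ke3; e2: attacked by Ke3; f2: attacked by Ke3.
Black has no legal moves → checkmate.

yes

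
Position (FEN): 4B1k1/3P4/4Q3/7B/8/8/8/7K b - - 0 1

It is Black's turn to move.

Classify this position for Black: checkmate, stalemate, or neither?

neither

Black to move; black king on g8.
In check: yes, from the white queen on e6.
King squares — f7: attacked by Bh5; g7: available; h7: available; f8: available; h8: available.
Legal moves for Black: Kh8, Kf8, Kh7, Kg7.
Black is in check but has 4 legal moves → neither.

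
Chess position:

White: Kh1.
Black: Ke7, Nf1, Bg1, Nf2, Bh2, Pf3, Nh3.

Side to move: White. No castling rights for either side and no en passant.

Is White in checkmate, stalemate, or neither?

White to move; white king on h1.
In check: yes, from the black knight on f2.
King squares — g1: attacked by Bh2; g2: attacked by Pf3; h2: attacked by Nf1.
Legal moves for White: none.
In check with no legal moves → checkmate.

checkmate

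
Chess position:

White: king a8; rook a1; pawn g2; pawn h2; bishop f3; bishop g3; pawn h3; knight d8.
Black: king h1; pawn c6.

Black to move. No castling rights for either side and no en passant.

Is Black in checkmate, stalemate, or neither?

Black to move; black king on h1.
In check: yes, from the white rook on a1.
King squares — g1: attacked by Ra1; g2: attacked by Bf3; h2: attacked by Bg3.
Legal moves for Black: none.
In check with no legal moves → checkmate.

checkmate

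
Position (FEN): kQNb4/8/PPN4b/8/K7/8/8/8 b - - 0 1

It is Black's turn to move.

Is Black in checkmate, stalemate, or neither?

Black to move; black king on a8.
In check: yes, from the white queen on b8.
King squares — a7: attacked by Pb6; b7: attacked by Pa6; b8: attacked by Nc6.
Legal moves for Black: none.
In check with no legal moves → checkmate.

checkmate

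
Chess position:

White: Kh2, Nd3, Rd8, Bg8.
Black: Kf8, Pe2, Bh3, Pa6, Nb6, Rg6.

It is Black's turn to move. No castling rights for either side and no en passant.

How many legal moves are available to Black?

Black to move; king on f8.
In check: yes, from the white rook on d8.
Legal moves: Kg7, Ke7.
Count: 2.

2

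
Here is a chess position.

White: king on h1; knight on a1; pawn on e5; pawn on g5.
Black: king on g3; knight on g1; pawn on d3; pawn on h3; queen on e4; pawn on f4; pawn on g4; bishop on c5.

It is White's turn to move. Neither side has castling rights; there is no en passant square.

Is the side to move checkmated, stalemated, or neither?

White to move; white king on h1.
In check: yes, from the black queen on e4.
King squares — g1: attacked by Bc5; g2: attacked by Kg3; h2: attacked by Kg3.
Legal moves for White: none.
In check with no legal moves → checkmate.

checkmate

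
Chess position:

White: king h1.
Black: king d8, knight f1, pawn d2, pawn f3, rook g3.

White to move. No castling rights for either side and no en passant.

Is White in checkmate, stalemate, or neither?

White to move; white king on h1.
In check: no.
King squares — g1: attacked by Rg3; g2: attacked by Pf3; h2: attacked by Nf1.
Legal moves for White: none.
Not in check and no legal moves → stalemate.

stalemate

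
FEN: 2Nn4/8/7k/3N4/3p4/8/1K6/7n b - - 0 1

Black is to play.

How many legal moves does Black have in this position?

12

Black to move; king on h6.
In check: no.
Legal moves: Nf7, Nb7, Ne6, Nc6, Kh7, Kg7, Kg6, Kh5, Kg5, Ng3, Nf2, d3.
Count: 12.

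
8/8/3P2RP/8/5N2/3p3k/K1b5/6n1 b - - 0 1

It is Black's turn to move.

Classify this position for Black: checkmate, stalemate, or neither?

Black to move; black king on h3.
In check: yes, from the white knight on f4.
Legal moves for Black: Kh4, Kh2.
Black is in check but has 2 legal moves → neither.

neither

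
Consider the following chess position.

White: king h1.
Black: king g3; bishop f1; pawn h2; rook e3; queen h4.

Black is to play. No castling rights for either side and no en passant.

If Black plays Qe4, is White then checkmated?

After Qe4: white king on h1; in check: yes, from the black queen on e4.
King squares — g1: attacked by Ph2; g2: attacked by Bf1; h2: attacked by Kg3.
White has no legal moves → checkmate.

yes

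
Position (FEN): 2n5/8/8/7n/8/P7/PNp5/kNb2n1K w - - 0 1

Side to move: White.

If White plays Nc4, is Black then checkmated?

After Nc4: black king on a1; in check: no.
Black is not in check, so this cannot be checkmate.

no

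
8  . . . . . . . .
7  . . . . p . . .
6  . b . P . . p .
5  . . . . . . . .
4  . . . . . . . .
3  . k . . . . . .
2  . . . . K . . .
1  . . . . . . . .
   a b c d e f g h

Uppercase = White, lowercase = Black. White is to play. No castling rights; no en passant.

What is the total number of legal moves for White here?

White to move; king on e2.
In check: no.
Legal moves: Kf3, Kd3, Kd2, Kf1, Ke1, Kd1, dxe7, d7.
Count: 8.

8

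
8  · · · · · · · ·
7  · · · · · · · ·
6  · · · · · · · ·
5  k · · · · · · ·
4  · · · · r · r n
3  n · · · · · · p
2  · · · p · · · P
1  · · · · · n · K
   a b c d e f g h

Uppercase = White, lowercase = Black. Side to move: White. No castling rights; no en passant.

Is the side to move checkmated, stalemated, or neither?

stalemate

White to move; white king on h1.
In check: no.
King squares — g1: attacked by Rg4; g2: attacked by Ph3; h2: own pawn.
Legal moves for White: none.
Not in check and no legal moves → stalemate.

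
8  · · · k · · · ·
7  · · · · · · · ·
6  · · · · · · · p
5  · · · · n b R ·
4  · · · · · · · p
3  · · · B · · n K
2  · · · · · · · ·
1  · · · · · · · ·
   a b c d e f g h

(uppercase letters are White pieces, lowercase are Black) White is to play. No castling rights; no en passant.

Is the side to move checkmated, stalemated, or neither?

neither

White to move; white king on h3.
In check: yes, from the black bishop on f5.
Legal moves for White: Kxh4, Kh2, Kg2, Rxf5, Rg4, Bxf5.
White is in check but has 6 legal moves → neither.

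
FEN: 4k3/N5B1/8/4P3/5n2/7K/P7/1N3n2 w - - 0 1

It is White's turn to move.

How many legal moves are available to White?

White to move; king on h3.
In check: yes, from the black knight on f4.
Legal moves: Kh4, Kg4.
Count: 2.

2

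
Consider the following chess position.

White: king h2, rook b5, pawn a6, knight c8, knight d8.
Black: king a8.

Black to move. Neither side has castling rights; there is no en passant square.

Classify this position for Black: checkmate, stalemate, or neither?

Black to move; black king on a8.
In check: no.
King squares — a7: attacked by Nc8; b7: attacked by Rb5; b8: attacked by Rb5.
Legal moves for Black: none.
Not in check and no legal moves → stalemate.

stalemate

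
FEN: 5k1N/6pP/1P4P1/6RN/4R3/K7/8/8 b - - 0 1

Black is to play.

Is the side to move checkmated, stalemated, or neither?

stalemate

Black to move; black king on f8.
In check: no.
King squares — e7: attacked by Re4; f7: attacked by Pg6; g7: own pawn; e8: attacked by Re4; g8: attacked by Ph7.
Legal moves for Black: none.
Not in check and no legal moves → stalemate.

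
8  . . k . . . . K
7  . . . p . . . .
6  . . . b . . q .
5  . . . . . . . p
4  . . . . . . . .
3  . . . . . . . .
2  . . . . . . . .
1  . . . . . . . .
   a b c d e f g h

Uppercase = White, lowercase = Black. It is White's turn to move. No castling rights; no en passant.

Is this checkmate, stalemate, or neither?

stalemate

White to move; white king on h8.
In check: no.
King squares — g7: attacked by Qg6; h7: attacked by Qg6; g8: attacked by Qg6.
Legal moves for White: none.
Not in check and no legal moves → stalemate.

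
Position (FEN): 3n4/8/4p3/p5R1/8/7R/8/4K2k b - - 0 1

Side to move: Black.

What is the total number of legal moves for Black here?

Black to move; king on h1.
In check: yes, from the white rook on h3.
Legal moves: none.
Count: 0.

0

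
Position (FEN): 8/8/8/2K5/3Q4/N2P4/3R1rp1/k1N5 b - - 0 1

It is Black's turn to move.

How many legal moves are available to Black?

Black to move; king on a1.
In check: yes, from the white queen on d4.
Legal moves: none.
Count: 0.

0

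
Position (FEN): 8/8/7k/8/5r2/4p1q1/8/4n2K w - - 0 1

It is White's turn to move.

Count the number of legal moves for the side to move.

White to move; king on h1.
In check: no.
Legal moves: none.
Count: 0.

0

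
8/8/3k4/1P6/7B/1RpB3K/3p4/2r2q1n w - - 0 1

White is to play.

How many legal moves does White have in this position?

White to move; king on h3.
In check: yes, from the black queen on f1.
Legal moves: Kg4, Kh2, Bxf1.
Count: 3.

3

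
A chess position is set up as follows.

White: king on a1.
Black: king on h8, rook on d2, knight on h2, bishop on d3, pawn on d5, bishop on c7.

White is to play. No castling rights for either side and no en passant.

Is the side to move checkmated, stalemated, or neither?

stalemate

White to move; white king on a1.
In check: no.
King squares — b1: attacked by Bd3; a2: attacked by Rd2; b2: attacked by Rd2.
Legal moves for White: none.
Not in check and no legal moves → stalemate.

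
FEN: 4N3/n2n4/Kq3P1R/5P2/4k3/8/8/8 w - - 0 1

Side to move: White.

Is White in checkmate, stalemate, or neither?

checkmate

White to move; white king on a6.
In check: yes, from the black queen on b6.
King squares — a5: attacked by Qb6; b5: attacked by Qb6; b6: attacked by Nd7; a7: attacked by Qb6; b7: attacked by Qb6.
Legal moves for White: none.
In check with no legal moves → checkmate.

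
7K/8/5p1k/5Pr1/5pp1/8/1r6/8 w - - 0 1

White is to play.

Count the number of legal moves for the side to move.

0

White to move; king on h8.
In check: no.
Legal moves: none.
Count: 0.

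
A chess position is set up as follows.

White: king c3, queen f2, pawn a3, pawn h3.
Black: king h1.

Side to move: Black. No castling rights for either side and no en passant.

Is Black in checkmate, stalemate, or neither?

Black to move; black king on h1.
In check: no.
King squares — g1: attacked by Qf2; g2: attacked by Qf2; h2: attacked by Qf2.
Legal moves for Black: none.
Not in check and no legal moves → stalemate.

stalemate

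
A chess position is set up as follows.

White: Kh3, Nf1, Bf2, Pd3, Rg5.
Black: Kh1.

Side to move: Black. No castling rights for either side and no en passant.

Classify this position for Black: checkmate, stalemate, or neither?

Black to move; black king on h1.
In check: no.
King squares — g1: attacked by Bf2; g2: attacked by Kh3; h2: attacked by Nf1.
Legal moves for Black: none.
Not in check and no legal moves → stalemate.

stalemate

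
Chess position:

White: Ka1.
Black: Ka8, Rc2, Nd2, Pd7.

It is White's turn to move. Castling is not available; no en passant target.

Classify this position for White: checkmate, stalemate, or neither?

stalemate

White to move; white king on a1.
In check: no.
King squares — b1: attacked by Nd2; a2: attacked by Rc2; b2: attacked by Rc2.
Legal moves for White: none.
Not in check and no legal moves → stalemate.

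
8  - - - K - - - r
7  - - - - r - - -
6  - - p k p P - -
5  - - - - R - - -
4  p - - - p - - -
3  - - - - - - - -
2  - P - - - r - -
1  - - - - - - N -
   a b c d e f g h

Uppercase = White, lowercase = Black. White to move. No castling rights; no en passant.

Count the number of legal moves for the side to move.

0

White to move; king on d8.
In check: yes, from the black rook on h8.
Legal moves: none.
Count: 0.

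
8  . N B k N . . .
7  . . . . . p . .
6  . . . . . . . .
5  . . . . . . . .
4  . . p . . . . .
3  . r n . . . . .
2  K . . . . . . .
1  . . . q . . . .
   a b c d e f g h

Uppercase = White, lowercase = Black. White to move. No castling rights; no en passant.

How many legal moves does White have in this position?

White to move; king on a2.
In check: yes, from the black knight on c3.
Legal moves: none.
Count: 0.

0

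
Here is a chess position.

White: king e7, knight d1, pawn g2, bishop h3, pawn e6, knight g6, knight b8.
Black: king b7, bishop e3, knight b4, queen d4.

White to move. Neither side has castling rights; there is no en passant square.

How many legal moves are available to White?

19

White to move; king on e7.
In check: no.
Legal moves: Nd7, Nc6, Na6, Kf8, Ke8, Kf7, Nh8, Nf8, Ne5, Nh4, Nf4, Bf5, Bg4, Nxe3, Nc3, Nf2, Nb2, g3, g4.
Count: 19.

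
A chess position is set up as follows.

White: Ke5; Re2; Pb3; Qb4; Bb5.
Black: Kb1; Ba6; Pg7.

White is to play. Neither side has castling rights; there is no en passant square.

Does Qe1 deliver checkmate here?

After Qe1: black king on b1; in check: yes, from the white queen on e1.
King squares — a1: attacked by Qe1; c1: attacked by Qe1; a2: attacked by Re2; b2: attacked by Re2; c2: attacked by Re2.
Black has no legal moves → checkmate.

yes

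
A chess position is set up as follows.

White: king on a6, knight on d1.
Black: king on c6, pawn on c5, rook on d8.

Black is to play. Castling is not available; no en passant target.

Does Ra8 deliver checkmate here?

After Ra8: white king on a6; in check: yes, from the black rook on a8.
King squares — a5: attacked by Ra8; b5: attacked by Kc6; b6: attacked by Kc6; a7: attacked by Ra8; b7: attacked by Kc6.
White has no legal moves → checkmate.

yes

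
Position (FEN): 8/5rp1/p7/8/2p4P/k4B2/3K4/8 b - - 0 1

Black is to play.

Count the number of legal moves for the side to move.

19

Black to move; king on a3.
In check: no.
Legal moves: Rf8, Re7, Rd7+, Rc7, Rb7, Ra7, Rf6, Rf5, Rf4, Rxf3, Kb4, Ka4, Kb3, Kb2, Ka2, g6, a5, c3+, g5.
Count: 19.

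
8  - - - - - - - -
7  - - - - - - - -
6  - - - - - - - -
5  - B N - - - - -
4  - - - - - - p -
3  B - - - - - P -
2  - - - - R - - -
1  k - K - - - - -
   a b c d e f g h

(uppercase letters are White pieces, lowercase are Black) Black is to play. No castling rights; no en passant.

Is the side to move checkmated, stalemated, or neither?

stalemate

Black to move; black king on a1.
In check: no.
King squares — b1: attacked by Kc1; a2: attacked by Re2; b2: attacked by Kc1.
Legal moves for Black: none.
Not in check and no legal moves → stalemate.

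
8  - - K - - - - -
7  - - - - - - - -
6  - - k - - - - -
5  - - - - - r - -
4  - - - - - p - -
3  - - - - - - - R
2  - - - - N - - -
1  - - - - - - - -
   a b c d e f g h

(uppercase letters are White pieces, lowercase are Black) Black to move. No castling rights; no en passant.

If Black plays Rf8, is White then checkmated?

After Rf8: white king on c8; in check: yes, from the black rook on f8.
King squares — b7: attacked by Kc6; c7: attacked by Kc6; d7: attacked by Kc6; b8: attacked by Rf8; d8: attacked by Rf8.
White has no legal moves → checkmate.

yes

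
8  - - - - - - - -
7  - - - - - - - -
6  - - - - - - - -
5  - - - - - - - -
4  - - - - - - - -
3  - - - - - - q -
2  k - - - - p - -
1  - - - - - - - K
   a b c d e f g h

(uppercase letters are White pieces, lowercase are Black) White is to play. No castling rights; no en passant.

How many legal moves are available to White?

0

White to move; king on h1.
In check: no.
Legal moves: none.
Count: 0.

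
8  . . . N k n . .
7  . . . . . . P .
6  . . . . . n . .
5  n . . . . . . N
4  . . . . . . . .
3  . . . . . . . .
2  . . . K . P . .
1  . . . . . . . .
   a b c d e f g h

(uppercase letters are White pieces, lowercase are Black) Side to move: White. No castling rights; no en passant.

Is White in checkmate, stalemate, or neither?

neither

White to move; white king on d2.
In check: no.
Legal moves for White include: Nf7, Nb7, Ne6, Nc6, Nxf6+, Nf4, Ng3, Ke3, Kd3, Kc3, Ke2, Kc2, Ke1, Kd1, Kc1, gxf8=Q+, gxf8=R+, gxf8=B, ... (list truncated; more exist).
White has legal moves and is not in check → neither.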